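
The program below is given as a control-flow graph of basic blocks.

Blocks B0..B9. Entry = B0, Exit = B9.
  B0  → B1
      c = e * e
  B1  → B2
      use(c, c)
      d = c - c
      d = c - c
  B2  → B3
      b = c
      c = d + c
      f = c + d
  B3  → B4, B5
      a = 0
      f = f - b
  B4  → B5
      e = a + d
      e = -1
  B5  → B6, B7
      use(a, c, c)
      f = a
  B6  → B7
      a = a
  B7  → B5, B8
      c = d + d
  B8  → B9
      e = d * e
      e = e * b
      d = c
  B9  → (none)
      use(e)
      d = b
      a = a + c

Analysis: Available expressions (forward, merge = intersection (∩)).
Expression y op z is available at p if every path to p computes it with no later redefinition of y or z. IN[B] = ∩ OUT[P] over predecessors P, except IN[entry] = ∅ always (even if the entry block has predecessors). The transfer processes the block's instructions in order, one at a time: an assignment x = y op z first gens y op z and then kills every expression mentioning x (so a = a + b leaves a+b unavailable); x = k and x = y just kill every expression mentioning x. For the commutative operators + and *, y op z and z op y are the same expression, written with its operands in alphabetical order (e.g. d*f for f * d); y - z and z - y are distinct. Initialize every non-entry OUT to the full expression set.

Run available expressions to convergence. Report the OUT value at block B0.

Answer: {e*e}

Trace:
Per-block solution:
  B0: | IN={} | OUT={e*e}
  B1: | IN={e*e} | OUT={c-c, e*e}
  B2: | IN={c-c, e*e} | OUT={c+d, e*e}
  B3: | IN={c+d, e*e} | OUT={c+d, e*e}
  B4: | IN={c+d, e*e} | OUT={a+d, c+d}
  B5: | IN={} | OUT={}
  B6: | IN={} | OUT={}
  B7: | IN={} | OUT={d+d}
  B8: | IN={d+d} | OUT={}
  B9: | IN={} | OUT={}

B0 is the boundary node: IN[B0] = {}
Applying B0's transfer function to that IN value gives OUT[B0] (row B0 above).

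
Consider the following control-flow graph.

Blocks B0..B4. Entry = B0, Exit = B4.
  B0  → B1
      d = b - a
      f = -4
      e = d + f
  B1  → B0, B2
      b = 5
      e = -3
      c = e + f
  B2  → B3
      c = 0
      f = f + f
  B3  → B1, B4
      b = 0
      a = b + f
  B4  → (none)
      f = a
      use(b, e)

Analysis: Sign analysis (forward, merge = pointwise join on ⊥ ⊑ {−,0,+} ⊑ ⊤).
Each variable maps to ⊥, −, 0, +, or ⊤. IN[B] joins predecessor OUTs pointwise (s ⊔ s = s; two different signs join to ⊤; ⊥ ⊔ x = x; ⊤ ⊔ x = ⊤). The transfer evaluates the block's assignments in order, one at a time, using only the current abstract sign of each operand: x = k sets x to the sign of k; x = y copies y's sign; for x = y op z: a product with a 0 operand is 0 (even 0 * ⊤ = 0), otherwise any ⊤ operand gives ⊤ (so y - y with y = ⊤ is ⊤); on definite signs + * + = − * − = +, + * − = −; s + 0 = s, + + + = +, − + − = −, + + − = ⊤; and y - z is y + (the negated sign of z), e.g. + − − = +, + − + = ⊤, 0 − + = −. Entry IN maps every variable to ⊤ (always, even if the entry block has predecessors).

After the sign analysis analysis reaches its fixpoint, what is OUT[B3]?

Answer: {a: -, b: 0, c: 0, d: ⊤, e: -, f: -}

Derivation:
Per-block solution:
  B0:  IN=(all ⊤)  OUT={f:-; rest ⊤}
  B1:  IN={f:-; rest ⊤}  OUT={b:+, c:-, e:-, f:-; rest ⊤}
  B2:  IN={b:+, c:-, e:-, f:-; rest ⊤}  OUT={b:+, c:0, e:-, f:-; rest ⊤}
  B3:  IN={b:+, c:0, e:-, f:-; rest ⊤}  OUT={a:-, b:0, c:0, e:-, f:-; rest ⊤}
  B4:  IN={a:-, b:0, c:0, e:-, f:-; rest ⊤}  OUT={a:-, b:0, c:0, e:-, f:-; rest ⊤}

Merge at B3: IN[B3] = OUT[B2] = {a: ⊤, b: +, c: 0, d: ⊤, e: -, f: -}
Applying B3's transfer function to that IN value gives OUT[B3] (row B3 above).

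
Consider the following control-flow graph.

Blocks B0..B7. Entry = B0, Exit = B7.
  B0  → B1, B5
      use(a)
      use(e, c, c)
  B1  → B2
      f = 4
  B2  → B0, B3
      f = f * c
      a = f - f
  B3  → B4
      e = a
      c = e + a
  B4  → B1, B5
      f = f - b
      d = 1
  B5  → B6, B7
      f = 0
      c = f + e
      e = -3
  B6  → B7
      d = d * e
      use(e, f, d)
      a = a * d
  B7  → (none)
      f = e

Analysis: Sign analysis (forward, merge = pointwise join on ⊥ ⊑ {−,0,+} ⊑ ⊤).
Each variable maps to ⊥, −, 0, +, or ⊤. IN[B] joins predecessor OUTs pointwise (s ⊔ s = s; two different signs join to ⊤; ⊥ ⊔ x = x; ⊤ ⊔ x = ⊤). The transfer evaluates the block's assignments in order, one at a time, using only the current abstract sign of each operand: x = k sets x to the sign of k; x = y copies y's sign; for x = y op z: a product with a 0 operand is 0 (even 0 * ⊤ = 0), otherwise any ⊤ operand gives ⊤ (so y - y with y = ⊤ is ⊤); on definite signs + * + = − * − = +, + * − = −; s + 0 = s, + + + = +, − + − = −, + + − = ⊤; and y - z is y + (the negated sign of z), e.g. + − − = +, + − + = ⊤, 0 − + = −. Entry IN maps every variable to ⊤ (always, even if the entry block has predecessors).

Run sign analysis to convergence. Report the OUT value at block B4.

Answer: {a: ⊤, b: ⊤, c: ⊤, d: +, e: ⊤, f: ⊤}

Trace:
Fixpoint table:
  B0: | IN=(all ⊤) | OUT=(all ⊤)
  B1: | IN=(all ⊤) | OUT={f:+; rest ⊤}
  B2: | IN={f:+; rest ⊤} | OUT=(all ⊤)
  B3: | IN=(all ⊤) | OUT=(all ⊤)
  B4: | IN=(all ⊤) | OUT={d:+; rest ⊤}
  B5: | IN=(all ⊤) | OUT={e:-, f:0; rest ⊤}
  B6: | IN={e:-, f:0; rest ⊤} | OUT={e:-, f:0; rest ⊤}
  B7: | IN={e:-, f:0; rest ⊤} | OUT={e:-, f:-; rest ⊤}

Merge at B4: IN[B4] = OUT[B3] = {a: ⊤, b: ⊤, c: ⊤, d: ⊤, e: ⊤, f: ⊤}
Applying B4's transfer function to that IN value gives OUT[B4] (row B4 above).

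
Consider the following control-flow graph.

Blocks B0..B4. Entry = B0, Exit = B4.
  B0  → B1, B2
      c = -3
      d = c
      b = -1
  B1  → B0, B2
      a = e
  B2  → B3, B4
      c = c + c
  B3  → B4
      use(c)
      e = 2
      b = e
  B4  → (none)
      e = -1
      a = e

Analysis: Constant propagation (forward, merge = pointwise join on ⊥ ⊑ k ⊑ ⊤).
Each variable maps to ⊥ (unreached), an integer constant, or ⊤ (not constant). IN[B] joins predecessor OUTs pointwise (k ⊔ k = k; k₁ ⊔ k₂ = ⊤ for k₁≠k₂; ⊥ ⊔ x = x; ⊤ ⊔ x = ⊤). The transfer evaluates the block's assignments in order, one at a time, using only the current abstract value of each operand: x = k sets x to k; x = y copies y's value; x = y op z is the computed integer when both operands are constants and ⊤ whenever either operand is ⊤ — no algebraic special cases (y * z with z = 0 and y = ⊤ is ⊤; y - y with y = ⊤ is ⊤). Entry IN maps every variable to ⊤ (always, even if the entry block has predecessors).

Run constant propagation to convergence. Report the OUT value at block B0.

Per-block solution:
  B0:   IN=(all ⊤)   OUT={b:-1, c:-3, d:-3; rest ⊤}
  B1:   IN={b:-1, c:-3, d:-3; rest ⊤}   OUT={b:-1, c:-3, d:-3; rest ⊤}
  B2:   IN={b:-1, c:-3, d:-3; rest ⊤}   OUT={b:-1, c:-6, d:-3; rest ⊤}
  B3:   IN={b:-1, c:-6, d:-3; rest ⊤}   OUT={b:2, c:-6, d:-3, e:2; rest ⊤}
  B4:   IN={c:-6, d:-3; rest ⊤}   OUT={a:-1, c:-6, d:-3, e:-1; rest ⊤}

Merge at B0 (entry node, so the boundary value (all ⊤) is joined with the incoming edge(s)): IN[B0] = (all ⊤) ⊔ OUT[B1] = {a: ⊤, b: ⊤, c: ⊤, d: ⊤, e: ⊤, f: ⊤}
Applying B0's transfer function to that IN value gives OUT[B0] (row B0 above).

Answer: {a: ⊤, b: -1, c: -3, d: -3, e: ⊤, f: ⊤}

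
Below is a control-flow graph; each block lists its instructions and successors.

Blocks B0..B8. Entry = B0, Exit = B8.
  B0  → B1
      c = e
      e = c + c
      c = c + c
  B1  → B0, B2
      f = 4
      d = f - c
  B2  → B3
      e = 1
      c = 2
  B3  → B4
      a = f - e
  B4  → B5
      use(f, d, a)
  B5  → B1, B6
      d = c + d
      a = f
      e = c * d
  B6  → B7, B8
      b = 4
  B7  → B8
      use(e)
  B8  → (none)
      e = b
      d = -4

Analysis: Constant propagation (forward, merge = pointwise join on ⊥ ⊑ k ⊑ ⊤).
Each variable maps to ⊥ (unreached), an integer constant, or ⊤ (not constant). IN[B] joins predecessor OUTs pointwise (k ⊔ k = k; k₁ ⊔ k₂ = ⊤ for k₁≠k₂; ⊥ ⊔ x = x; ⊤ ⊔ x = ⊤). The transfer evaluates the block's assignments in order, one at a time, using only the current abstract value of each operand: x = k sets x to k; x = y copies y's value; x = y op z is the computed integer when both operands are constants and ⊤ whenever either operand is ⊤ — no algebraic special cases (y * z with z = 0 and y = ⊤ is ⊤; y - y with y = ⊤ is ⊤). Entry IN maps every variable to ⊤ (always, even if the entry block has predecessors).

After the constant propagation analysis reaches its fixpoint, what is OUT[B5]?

Answer: {a: 4, b: ⊤, c: 2, d: ⊤, e: ⊤, f: 4}

Derivation:
Per-block solution:
  B0:  IN=(all ⊤)  OUT=(all ⊤)
  B1:  IN=(all ⊤)  OUT={f:4; rest ⊤}
  B2:  IN={f:4; rest ⊤}  OUT={c:2, e:1, f:4; rest ⊤}
  B3:  IN={c:2, e:1, f:4; rest ⊤}  OUT={a:3, c:2, e:1, f:4; rest ⊤}
  B4:  IN={a:3, c:2, e:1, f:4; rest ⊤}  OUT={a:3, c:2, e:1, f:4; rest ⊤}
  B5:  IN={a:3, c:2, e:1, f:4; rest ⊤}  OUT={a:4, c:2, f:4; rest ⊤}
  B6:  IN={a:4, c:2, f:4; rest ⊤}  OUT={a:4, b:4, c:2, f:4; rest ⊤}
  B7:  IN={a:4, b:4, c:2, f:4; rest ⊤}  OUT={a:4, b:4, c:2, f:4; rest ⊤}
  B8:  IN={a:4, b:4, c:2, f:4; rest ⊤}  OUT={a:4, b:4, c:2, d:-4, e:4, f:4; rest ⊤}

Merge at B5: IN[B5] = OUT[B4] = {a: 3, b: ⊤, c: 2, d: ⊤, e: 1, f: 4}
Applying B5's transfer function to that IN value gives OUT[B5] (row B5 above).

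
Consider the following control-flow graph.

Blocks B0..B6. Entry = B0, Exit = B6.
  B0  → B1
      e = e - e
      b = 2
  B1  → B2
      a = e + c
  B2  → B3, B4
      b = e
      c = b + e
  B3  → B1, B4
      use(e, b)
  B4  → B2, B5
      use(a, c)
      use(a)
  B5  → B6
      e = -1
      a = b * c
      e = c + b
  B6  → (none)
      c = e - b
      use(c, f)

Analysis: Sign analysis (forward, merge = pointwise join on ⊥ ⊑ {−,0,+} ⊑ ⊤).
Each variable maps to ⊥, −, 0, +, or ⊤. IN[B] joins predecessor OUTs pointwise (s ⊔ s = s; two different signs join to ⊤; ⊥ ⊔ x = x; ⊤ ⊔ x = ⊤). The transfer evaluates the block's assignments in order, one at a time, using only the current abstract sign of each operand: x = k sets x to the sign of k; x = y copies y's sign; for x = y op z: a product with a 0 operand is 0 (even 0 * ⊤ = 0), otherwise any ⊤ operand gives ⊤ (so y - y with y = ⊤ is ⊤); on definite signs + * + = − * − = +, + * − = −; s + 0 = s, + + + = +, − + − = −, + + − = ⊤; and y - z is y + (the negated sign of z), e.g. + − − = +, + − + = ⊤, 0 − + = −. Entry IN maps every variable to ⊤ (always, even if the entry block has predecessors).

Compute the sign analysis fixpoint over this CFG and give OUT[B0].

Answer: {a: ⊤, b: +, c: ⊤, d: ⊤, e: ⊤, f: ⊤}

Derivation:
Per-block solution:
  B0:   IN=(all ⊤)   OUT={b:+; rest ⊤}
  B1:   IN=(all ⊤)   OUT=(all ⊤)
  B2:   IN=(all ⊤)   OUT=(all ⊤)
  B3:   IN=(all ⊤)   OUT=(all ⊤)
  B4:   IN=(all ⊤)   OUT=(all ⊤)
  B5:   IN=(all ⊤)   OUT=(all ⊤)
  B6:   IN=(all ⊤)   OUT=(all ⊤)

B0 is the boundary node: IN[B0] = {a: ⊤, b: ⊤, c: ⊤, d: ⊤, e: ⊤, f: ⊤}
Applying B0's transfer function to that IN value gives OUT[B0] (row B0 above).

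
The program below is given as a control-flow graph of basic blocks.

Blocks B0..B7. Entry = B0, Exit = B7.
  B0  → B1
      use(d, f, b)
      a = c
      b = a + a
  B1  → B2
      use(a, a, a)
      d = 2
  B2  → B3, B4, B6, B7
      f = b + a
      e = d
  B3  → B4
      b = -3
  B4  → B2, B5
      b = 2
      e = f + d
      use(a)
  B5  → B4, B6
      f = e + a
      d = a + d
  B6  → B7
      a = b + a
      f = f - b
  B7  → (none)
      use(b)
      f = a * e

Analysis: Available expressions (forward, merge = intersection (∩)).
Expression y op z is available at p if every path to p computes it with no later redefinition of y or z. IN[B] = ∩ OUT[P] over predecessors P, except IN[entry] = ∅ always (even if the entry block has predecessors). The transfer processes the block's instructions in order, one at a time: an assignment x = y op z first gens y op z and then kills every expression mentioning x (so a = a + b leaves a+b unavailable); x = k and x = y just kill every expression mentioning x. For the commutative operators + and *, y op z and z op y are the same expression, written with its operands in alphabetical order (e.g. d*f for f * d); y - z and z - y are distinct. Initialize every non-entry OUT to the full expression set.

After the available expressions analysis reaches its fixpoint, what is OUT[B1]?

Per-block solution:
  B0: | IN={} | OUT={a+a}
  B1: | IN={a+a} | OUT={a+a}
  B2: | IN={a+a} | OUT={a+a, a+b}
  B3: | IN={a+a, a+b} | OUT={a+a}
  B4: | IN={a+a} | OUT={a+a, d+f}
  B5: | IN={a+a, d+f} | OUT={a+a, a+e}
  B6: | IN={a+a} | OUT={}
  B7: | IN={} | OUT={a*e}

Merge at B1: IN[B1] = OUT[B0] = {a+a}
Applying B1's transfer function to that IN value gives OUT[B1] (row B1 above).

Answer: {a+a}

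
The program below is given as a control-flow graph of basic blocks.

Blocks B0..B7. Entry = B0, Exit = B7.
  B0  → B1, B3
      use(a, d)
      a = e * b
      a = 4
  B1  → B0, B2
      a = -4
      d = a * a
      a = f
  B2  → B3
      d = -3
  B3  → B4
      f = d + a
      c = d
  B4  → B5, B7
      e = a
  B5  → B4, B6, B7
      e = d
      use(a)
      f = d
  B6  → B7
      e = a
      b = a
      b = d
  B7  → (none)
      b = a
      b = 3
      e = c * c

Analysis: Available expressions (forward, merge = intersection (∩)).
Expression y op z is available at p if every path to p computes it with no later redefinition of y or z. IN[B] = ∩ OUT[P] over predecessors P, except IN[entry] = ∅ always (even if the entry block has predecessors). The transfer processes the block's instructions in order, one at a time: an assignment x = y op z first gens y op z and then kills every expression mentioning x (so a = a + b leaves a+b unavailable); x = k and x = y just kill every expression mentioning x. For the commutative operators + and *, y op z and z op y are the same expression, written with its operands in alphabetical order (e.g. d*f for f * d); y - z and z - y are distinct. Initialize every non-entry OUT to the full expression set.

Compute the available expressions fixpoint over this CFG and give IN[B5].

Answer: {a+d}

Trace:
Per-block solution:
  B0:   IN={}   OUT={b*e}
  B1:   IN={b*e}   OUT={b*e}
  B2:   IN={b*e}   OUT={b*e}
  B3:   IN={b*e}   OUT={a+d, b*e}
  B4:   IN={a+d}   OUT={a+d}
  B5:   IN={a+d}   OUT={a+d}
  B6:   IN={a+d}   OUT={a+d}
  B7:   IN={a+d}   OUT={a+d, c*c}

Merge at B5: IN[B5] = OUT[B4] = {a+d}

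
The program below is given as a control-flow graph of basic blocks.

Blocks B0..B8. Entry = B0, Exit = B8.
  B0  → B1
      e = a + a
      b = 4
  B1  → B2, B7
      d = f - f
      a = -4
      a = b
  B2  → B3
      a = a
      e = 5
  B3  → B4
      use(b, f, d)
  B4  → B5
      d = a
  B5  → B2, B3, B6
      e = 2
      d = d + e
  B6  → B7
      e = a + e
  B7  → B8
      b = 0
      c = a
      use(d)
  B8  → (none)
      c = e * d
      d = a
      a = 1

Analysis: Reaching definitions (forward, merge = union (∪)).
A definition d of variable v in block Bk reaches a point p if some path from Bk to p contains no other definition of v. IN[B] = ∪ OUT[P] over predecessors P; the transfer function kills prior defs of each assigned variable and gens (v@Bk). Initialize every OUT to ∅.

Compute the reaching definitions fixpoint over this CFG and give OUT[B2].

Converged values:
  B0:   IN={}   OUT={b@B0, e@B0}
  B1:   IN={b@B0, e@B0}   OUT={a@B1, b@B0, d@B1, e@B0}
  B2:   IN={a@B1, a@B2, b@B0, d@B1, d@B5, e@B0, e@B5}   OUT={a@B2, b@B0, d@B1, d@B5, e@B2}
  B3:   IN={a@B2, b@B0, d@B1, d@B5, e@B2, e@B5}   OUT={a@B2, b@B0, d@B1, d@B5, e@B2, e@B5}
  B4:   IN={a@B2, b@B0, d@B1, d@B5, e@B2, e@B5}   OUT={a@B2, b@B0, d@B4, e@B2, e@B5}
  B5:   IN={a@B2, b@B0, d@B4, e@B2, e@B5}   OUT={a@B2, b@B0, d@B5, e@B5}
  B6:   IN={a@B2, b@B0, d@B5, e@B5}   OUT={a@B2, b@B0, d@B5, e@B6}
  B7:   IN={a@B1, a@B2, b@B0, d@B1, d@B5, e@B0, e@B6}   OUT={a@B1, a@B2, b@B7, c@B7, d@B1, d@B5, e@B0, e@B6}
  B8:   IN={a@B1, a@B2, b@B7, c@B7, d@B1, d@B5, e@B0, e@B6}   OUT={a@B8, b@B7, c@B8, d@B8, e@B0, e@B6}

Merge at B2: IN[B2] = OUT[B1] ⊔ OUT[B5] = {a@B1, a@B2, b@B0, d@B1, d@B5, e@B0, e@B5}
Applying B2's transfer function to that IN value gives OUT[B2] (row B2 above).

Answer: {a@B2, b@B0, d@B1, d@B5, e@B2}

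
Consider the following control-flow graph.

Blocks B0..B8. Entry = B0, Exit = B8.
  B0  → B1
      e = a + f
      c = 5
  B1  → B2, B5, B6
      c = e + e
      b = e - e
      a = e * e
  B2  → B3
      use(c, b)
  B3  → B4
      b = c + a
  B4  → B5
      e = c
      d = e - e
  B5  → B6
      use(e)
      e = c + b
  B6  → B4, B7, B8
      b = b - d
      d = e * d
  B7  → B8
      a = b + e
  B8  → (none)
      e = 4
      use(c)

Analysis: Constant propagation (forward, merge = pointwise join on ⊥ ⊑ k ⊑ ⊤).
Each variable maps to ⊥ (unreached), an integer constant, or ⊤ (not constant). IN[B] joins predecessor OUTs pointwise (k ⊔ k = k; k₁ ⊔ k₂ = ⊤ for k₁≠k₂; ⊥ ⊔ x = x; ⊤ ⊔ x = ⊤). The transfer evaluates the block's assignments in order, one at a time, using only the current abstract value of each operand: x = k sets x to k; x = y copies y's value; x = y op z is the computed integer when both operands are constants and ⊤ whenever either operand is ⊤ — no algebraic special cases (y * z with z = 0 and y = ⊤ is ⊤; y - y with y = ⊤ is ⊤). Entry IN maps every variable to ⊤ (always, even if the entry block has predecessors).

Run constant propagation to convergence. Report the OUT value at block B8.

Answer: {a: ⊤, b: ⊤, c: ⊤, d: ⊤, e: 4, f: ⊤}

Working:
Converged values:
  B0: | IN=(all ⊤) | OUT={c:5; rest ⊤}
  B1: | IN={c:5; rest ⊤} | OUT=(all ⊤)
  B2: | IN=(all ⊤) | OUT=(all ⊤)
  B3: | IN=(all ⊤) | OUT=(all ⊤)
  B4: | IN=(all ⊤) | OUT=(all ⊤)
  B5: | IN=(all ⊤) | OUT=(all ⊤)
  B6: | IN=(all ⊤) | OUT=(all ⊤)
  B7: | IN=(all ⊤) | OUT=(all ⊤)
  B8: | IN=(all ⊤) | OUT={e:4; rest ⊤}

Merge at B8: IN[B8] = OUT[B6] ⊔ OUT[B7] = {a: ⊤, b: ⊤, c: ⊤, d: ⊤, e: ⊤, f: ⊤}
Applying B8's transfer function to that IN value gives OUT[B8] (row B8 above).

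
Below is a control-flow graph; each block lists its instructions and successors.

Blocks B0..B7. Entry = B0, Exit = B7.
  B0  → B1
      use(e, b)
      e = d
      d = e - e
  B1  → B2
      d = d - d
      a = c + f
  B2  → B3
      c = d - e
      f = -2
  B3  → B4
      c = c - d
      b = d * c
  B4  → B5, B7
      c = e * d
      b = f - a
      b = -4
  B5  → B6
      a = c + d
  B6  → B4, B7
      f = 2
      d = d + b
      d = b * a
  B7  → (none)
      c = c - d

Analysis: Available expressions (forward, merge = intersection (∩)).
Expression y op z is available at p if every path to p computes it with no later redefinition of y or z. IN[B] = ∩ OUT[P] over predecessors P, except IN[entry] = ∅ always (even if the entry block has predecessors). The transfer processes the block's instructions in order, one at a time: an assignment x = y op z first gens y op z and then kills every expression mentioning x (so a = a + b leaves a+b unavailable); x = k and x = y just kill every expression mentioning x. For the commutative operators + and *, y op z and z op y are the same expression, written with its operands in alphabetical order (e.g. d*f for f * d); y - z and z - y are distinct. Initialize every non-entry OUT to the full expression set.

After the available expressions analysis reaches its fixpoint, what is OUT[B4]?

Answer: {d*e, e-e, f-a}

Working:
Per-block solution:
  B0:  IN={}  OUT={e-e}
  B1:  IN={e-e}  OUT={c+f, e-e}
  B2:  IN={c+f, e-e}  OUT={d-e, e-e}
  B3:  IN={d-e, e-e}  OUT={c*d, d-e, e-e}
  B4:  IN={e-e}  OUT={d*e, e-e, f-a}
  B5:  IN={d*e, e-e, f-a}  OUT={c+d, d*e, e-e}
  B6:  IN={c+d, d*e, e-e}  OUT={a*b, e-e}
  B7:  IN={e-e}  OUT={e-e}

Merge at B4: IN[B4] = OUT[B3] ∩ OUT[B6] = {e-e}
Applying B4's transfer function to that IN value gives OUT[B4] (row B4 above).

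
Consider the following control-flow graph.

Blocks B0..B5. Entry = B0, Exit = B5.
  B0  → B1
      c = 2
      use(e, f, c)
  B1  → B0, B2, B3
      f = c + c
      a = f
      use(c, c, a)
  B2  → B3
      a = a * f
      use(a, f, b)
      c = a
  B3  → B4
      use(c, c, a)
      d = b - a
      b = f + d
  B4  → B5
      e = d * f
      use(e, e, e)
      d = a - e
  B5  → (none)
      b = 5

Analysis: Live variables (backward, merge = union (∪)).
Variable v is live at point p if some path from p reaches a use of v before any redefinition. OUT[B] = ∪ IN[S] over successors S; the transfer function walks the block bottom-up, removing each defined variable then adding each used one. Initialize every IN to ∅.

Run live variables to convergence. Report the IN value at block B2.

Answer: {a, b, f}

Derivation:
Fixpoint table:
  B0: | IN={b, e, f} | OUT={b, c, e}
  B1: | IN={b, c, e} | OUT={a, b, c, e, f}
  B2: | IN={a, b, f} | OUT={a, b, c, f}
  B3: | IN={a, b, c, f} | OUT={a, d, f}
  B4: | IN={a, d, f} | OUT={}
  B5: | IN={} | OUT={}

Merge at B2: OUT[B2] = IN[B3] = {a, b, c, f}
Applying B2's transfer function to that OUT value gives IN[B2] (row B2 above).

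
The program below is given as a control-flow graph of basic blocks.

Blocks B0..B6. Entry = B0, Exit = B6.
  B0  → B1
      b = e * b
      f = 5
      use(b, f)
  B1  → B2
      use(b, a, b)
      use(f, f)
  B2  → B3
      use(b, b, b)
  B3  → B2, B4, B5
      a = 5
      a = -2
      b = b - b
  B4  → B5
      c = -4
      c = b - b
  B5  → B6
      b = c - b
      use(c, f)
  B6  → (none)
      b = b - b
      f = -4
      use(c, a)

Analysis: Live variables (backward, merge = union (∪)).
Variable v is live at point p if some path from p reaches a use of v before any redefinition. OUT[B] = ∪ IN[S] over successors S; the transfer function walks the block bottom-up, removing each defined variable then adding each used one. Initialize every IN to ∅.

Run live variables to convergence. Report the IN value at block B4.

Converged values:
  B0:  IN={a, b, c, e}  OUT={a, b, c, f}
  B1:  IN={a, b, c, f}  OUT={b, c, f}
  B2:  IN={b, c, f}  OUT={b, c, f}
  B3:  IN={b, c, f}  OUT={a, b, c, f}
  B4:  IN={a, b, f}  OUT={a, b, c, f}
  B5:  IN={a, b, c, f}  OUT={a, b, c}
  B6:  IN={a, b, c}  OUT={}

Merge at B4: OUT[B4] = IN[B5] = {a, b, c, f}
Applying B4's transfer function to that OUT value gives IN[B4] (row B4 above).

Answer: {a, b, f}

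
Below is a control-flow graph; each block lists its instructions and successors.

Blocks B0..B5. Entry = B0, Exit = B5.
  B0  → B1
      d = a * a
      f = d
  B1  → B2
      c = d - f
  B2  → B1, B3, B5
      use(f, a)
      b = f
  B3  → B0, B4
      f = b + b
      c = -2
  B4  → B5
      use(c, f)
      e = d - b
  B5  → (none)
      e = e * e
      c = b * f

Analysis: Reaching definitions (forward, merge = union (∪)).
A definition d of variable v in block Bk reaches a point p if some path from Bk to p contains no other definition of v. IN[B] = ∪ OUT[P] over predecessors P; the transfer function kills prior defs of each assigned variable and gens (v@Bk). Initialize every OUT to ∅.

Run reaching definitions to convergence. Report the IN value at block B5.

Fixpoint table:
  B0:   IN={b@B2, c@B3, d@B0, f@B3}   OUT={b@B2, c@B3, d@B0, f@B0}
  B1:   IN={b@B2, c@B1, c@B3, d@B0, f@B0}   OUT={b@B2, c@B1, d@B0, f@B0}
  B2:   IN={b@B2, c@B1, d@B0, f@B0}   OUT={b@B2, c@B1, d@B0, f@B0}
  B3:   IN={b@B2, c@B1, d@B0, f@B0}   OUT={b@B2, c@B3, d@B0, f@B3}
  B4:   IN={b@B2, c@B3, d@B0, f@B3}   OUT={b@B2, c@B3, d@B0, e@B4, f@B3}
  B5:   IN={b@B2, c@B1, c@B3, d@B0, e@B4, f@B0, f@B3}   OUT={b@B2, c@B5, d@B0, e@B5, f@B0, f@B3}

Merge at B5: IN[B5] = OUT[B2] ⊔ OUT[B4] = {b@B2, c@B1, c@B3, d@B0, e@B4, f@B0, f@B3}

Answer: {b@B2, c@B1, c@B3, d@B0, e@B4, f@B0, f@B3}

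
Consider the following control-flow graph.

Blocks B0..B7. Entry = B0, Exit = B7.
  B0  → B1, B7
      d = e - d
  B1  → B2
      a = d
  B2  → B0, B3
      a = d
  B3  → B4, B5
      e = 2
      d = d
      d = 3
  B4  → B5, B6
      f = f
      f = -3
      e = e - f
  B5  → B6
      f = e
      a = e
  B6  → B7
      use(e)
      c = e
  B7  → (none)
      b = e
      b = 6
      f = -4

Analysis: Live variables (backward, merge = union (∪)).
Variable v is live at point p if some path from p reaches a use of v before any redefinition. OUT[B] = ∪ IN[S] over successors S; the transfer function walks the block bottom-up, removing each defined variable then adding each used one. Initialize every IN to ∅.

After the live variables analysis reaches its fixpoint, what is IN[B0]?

Answer: {d, e, f}

Trace:
Fixpoint table:
  B0:   IN={d, e, f}   OUT={d, e, f}
  B1:   IN={d, e, f}   OUT={d, e, f}
  B2:   IN={d, e, f}   OUT={d, e, f}
  B3:   IN={d, f}   OUT={e, f}
  B4:   IN={e, f}   OUT={e}
  B5:   IN={e}   OUT={e}
  B6:   IN={e}   OUT={e}
  B7:   IN={e}   OUT={}

Merge at B0: OUT[B0] = IN[B1] ⊔ IN[B7] = {d, e, f}
Applying B0's transfer function to that OUT value gives IN[B0] (row B0 above).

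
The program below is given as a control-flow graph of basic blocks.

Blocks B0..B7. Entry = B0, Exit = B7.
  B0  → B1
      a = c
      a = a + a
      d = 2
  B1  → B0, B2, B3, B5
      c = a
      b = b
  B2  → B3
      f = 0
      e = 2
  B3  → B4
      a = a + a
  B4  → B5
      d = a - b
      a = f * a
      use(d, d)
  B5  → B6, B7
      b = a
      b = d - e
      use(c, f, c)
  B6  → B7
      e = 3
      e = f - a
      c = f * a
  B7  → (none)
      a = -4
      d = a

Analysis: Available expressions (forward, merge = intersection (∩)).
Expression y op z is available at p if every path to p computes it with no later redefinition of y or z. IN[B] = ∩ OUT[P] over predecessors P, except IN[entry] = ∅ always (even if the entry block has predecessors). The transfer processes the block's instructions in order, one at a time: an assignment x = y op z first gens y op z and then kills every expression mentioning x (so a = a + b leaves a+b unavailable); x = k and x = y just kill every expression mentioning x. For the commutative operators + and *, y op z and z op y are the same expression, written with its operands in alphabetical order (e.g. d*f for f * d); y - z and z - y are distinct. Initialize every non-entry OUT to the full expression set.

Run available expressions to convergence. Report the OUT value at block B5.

Answer: {d-e}

Derivation:
Per-block solution:
  B0: | IN={} | OUT={}
  B1: | IN={} | OUT={}
  B2: | IN={} | OUT={}
  B3: | IN={} | OUT={}
  B4: | IN={} | OUT={}
  B5: | IN={} | OUT={d-e}
  B6: | IN={d-e} | OUT={a*f, f-a}
  B7: | IN={} | OUT={}

Merge at B5: IN[B5] = OUT[B1] ∩ OUT[B4] = {}
Applying B5's transfer function to that IN value gives OUT[B5] (row B5 above).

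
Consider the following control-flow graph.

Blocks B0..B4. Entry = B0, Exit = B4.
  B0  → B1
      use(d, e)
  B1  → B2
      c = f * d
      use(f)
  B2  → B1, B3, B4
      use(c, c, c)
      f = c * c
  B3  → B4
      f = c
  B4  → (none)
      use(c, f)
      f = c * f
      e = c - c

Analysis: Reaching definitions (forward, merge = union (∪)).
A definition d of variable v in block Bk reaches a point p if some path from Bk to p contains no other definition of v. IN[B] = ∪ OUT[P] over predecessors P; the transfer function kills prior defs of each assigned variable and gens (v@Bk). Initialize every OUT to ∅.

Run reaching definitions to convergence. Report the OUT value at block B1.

Converged values:
  B0: | IN={} | OUT={}
  B1: | IN={c@B1, f@B2} | OUT={c@B1, f@B2}
  B2: | IN={c@B1, f@B2} | OUT={c@B1, f@B2}
  B3: | IN={c@B1, f@B2} | OUT={c@B1, f@B3}
  B4: | IN={c@B1, f@B2, f@B3} | OUT={c@B1, e@B4, f@B4}

Merge at B1: IN[B1] = OUT[B0] ⊔ OUT[B2] = {c@B1, f@B2}
Applying B1's transfer function to that IN value gives OUT[B1] (row B1 above).

Answer: {c@B1, f@B2}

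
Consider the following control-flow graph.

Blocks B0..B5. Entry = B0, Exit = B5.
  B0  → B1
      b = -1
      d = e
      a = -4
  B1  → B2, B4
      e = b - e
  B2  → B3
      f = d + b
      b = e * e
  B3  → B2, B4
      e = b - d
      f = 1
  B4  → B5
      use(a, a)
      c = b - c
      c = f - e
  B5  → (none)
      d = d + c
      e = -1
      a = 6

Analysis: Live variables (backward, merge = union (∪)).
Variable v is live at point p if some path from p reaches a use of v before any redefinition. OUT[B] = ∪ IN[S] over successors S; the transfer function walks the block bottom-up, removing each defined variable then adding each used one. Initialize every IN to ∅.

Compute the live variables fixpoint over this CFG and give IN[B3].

Per-block solution:
  B0: | IN={c, e, f} | OUT={a, b, c, d, e, f}
  B1: | IN={a, b, c, d, e, f} | OUT={a, b, c, d, e, f}
  B2: | IN={a, b, c, d, e} | OUT={a, b, c, d}
  B3: | IN={a, b, c, d} | OUT={a, b, c, d, e, f}
  B4: | IN={a, b, c, d, e, f} | OUT={c, d}
  B5: | IN={c, d} | OUT={}

Merge at B3: OUT[B3] = IN[B2] ⊔ IN[B4] = {a, b, c, d, e, f}
Applying B3's transfer function to that OUT value gives IN[B3] (row B3 above).

Answer: {a, b, c, d}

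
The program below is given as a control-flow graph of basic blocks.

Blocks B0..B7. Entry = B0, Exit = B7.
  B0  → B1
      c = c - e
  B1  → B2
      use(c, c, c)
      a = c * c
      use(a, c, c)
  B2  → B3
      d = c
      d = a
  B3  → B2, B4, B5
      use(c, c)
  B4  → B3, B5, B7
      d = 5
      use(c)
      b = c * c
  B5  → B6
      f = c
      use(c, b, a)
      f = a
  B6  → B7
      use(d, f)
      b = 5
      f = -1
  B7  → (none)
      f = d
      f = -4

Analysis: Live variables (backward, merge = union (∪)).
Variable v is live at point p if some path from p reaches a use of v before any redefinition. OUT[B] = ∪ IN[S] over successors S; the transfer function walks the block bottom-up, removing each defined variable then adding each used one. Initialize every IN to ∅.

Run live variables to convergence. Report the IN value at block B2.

Converged values:
  B0:   IN={b, c, e}   OUT={b, c}
  B1:   IN={b, c}   OUT={a, b, c}
  B2:   IN={a, b, c}   OUT={a, b, c, d}
  B3:   IN={a, b, c, d}   OUT={a, b, c, d}
  B4:   IN={a, c}   OUT={a, b, c, d}
  B5:   IN={a, b, c, d}   OUT={d, f}
  B6:   IN={d, f}   OUT={d}
  B7:   IN={d}   OUT={}

Merge at B2: OUT[B2] = IN[B3] = {a, b, c, d}
Applying B2's transfer function to that OUT value gives IN[B2] (row B2 above).

Answer: {a, b, c}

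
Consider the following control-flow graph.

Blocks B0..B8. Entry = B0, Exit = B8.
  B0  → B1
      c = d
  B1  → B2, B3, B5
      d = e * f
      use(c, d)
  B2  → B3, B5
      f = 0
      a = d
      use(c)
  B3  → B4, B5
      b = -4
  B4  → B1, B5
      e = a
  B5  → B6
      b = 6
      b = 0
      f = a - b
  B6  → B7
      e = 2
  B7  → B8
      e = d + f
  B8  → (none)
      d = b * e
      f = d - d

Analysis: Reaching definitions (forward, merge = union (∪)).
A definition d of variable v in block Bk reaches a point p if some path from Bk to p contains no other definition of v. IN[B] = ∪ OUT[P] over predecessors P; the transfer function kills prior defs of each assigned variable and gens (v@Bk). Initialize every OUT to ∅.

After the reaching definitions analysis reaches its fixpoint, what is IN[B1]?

Converged values:
  B0:   IN={}   OUT={c@B0}
  B1:   IN={a@B2, b@B3, c@B0, d@B1, e@B4, f@B2}   OUT={a@B2, b@B3, c@B0, d@B1, e@B4, f@B2}
  B2:   IN={a@B2, b@B3, c@B0, d@B1, e@B4, f@B2}   OUT={a@B2, b@B3, c@B0, d@B1, e@B4, f@B2}
  B3:   IN={a@B2, b@B3, c@B0, d@B1, e@B4, f@B2}   OUT={a@B2, b@B3, c@B0, d@B1, e@B4, f@B2}
  B4:   IN={a@B2, b@B3, c@B0, d@B1, e@B4, f@B2}   OUT={a@B2, b@B3, c@B0, d@B1, e@B4, f@B2}
  B5:   IN={a@B2, b@B3, c@B0, d@B1, e@B4, f@B2}   OUT={a@B2, b@B5, c@B0, d@B1, e@B4, f@B5}
  B6:   IN={a@B2, b@B5, c@B0, d@B1, e@B4, f@B5}   OUT={a@B2, b@B5, c@B0, d@B1, e@B6, f@B5}
  B7:   IN={a@B2, b@B5, c@B0, d@B1, e@B6, f@B5}   OUT={a@B2, b@B5, c@B0, d@B1, e@B7, f@B5}
  B8:   IN={a@B2, b@B5, c@B0, d@B1, e@B7, f@B5}   OUT={a@B2, b@B5, c@B0, d@B8, e@B7, f@B8}

Merge at B1: IN[B1] = OUT[B0] ⊔ OUT[B4] = {a@B2, b@B3, c@B0, d@B1, e@B4, f@B2}

Answer: {a@B2, b@B3, c@B0, d@B1, e@B4, f@B2}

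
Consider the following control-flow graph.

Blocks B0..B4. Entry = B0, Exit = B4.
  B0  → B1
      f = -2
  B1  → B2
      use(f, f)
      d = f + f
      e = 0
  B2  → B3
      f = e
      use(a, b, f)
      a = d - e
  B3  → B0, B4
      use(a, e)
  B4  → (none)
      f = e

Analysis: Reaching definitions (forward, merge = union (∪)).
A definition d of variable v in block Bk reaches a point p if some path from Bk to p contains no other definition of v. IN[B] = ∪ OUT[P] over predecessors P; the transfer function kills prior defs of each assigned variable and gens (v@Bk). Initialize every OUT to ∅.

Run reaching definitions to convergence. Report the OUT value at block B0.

Fixpoint table:
  B0: | IN={a@B2, d@B1, e@B1, f@B2} | OUT={a@B2, d@B1, e@B1, f@B0}
  B1: | IN={a@B2, d@B1, e@B1, f@B0} | OUT={a@B2, d@B1, e@B1, f@B0}
  B2: | IN={a@B2, d@B1, e@B1, f@B0} | OUT={a@B2, d@B1, e@B1, f@B2}
  B3: | IN={a@B2, d@B1, e@B1, f@B2} | OUT={a@B2, d@B1, e@B1, f@B2}
  B4: | IN={a@B2, d@B1, e@B1, f@B2} | OUT={a@B2, d@B1, e@B1, f@B4}

Merge at B0 (entry node, so the boundary value {} is joined with the incoming edge(s)): IN[B0] = {} ⊔ OUT[B3] = {a@B2, d@B1, e@B1, f@B2}
Applying B0's transfer function to that IN value gives OUT[B0] (row B0 above).

Answer: {a@B2, d@B1, e@B1, f@B0}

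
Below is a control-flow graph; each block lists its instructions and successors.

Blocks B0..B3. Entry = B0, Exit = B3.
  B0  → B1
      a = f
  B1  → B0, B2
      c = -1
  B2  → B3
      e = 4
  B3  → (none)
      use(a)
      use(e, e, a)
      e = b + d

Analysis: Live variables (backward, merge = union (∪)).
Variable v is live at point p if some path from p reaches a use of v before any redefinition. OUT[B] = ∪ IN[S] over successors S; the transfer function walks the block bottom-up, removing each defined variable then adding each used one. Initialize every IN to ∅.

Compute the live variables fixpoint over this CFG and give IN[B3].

Answer: {a, b, d, e}

Trace:
Fixpoint table:
  B0: | IN={b, d, f} | OUT={a, b, d, f}
  B1: | IN={a, b, d, f} | OUT={a, b, d, f}
  B2: | IN={a, b, d} | OUT={a, b, d, e}
  B3: | IN={a, b, d, e} | OUT={}

B3 is the boundary node: OUT[B3] = {}
Applying B3's transfer function to that OUT value gives IN[B3] (row B3 above).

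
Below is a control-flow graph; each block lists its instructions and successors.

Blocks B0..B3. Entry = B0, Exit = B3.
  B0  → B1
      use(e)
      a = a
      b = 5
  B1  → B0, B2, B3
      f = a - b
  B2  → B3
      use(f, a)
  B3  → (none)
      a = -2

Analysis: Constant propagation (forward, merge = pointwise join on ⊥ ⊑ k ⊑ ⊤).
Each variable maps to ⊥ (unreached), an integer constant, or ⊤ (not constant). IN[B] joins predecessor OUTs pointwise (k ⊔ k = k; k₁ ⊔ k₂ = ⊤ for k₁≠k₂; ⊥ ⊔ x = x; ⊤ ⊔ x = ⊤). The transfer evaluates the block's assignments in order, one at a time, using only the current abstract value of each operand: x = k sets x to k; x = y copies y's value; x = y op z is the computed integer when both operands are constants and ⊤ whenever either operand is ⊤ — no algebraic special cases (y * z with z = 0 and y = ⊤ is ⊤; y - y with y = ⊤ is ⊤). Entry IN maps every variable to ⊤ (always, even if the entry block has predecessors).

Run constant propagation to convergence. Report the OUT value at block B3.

Converged values:
  B0:  IN=(all ⊤)  OUT={b:5; rest ⊤}
  B1:  IN={b:5; rest ⊤}  OUT={b:5; rest ⊤}
  B2:  IN={b:5; rest ⊤}  OUT={b:5; rest ⊤}
  B3:  IN={b:5; rest ⊤}  OUT={a:-2, b:5; rest ⊤}

Merge at B3: IN[B3] = OUT[B1] ⊔ OUT[B2] = {a: ⊤, b: 5, c: ⊤, d: ⊤, e: ⊤, f: ⊤}
Applying B3's transfer function to that IN value gives OUT[B3] (row B3 above).

Answer: {a: -2, b: 5, c: ⊤, d: ⊤, e: ⊤, f: ⊤}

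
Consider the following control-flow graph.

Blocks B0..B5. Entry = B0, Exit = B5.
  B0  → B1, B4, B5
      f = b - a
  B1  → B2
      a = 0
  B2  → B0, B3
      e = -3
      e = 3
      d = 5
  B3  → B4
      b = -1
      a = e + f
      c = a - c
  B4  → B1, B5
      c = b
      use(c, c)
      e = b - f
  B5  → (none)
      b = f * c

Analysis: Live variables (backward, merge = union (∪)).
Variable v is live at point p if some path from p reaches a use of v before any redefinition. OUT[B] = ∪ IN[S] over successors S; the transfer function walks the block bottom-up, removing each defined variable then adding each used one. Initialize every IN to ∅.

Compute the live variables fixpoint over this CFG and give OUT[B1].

Per-block solution:
  B0:   IN={a, b, c}   OUT={b, c, f}
  B1:   IN={b, c, f}   OUT={a, b, c, f}
  B2:   IN={a, b, c, f}   OUT={a, b, c, e, f}
  B3:   IN={c, e, f}   OUT={b, f}
  B4:   IN={b, f}   OUT={b, c, f}
  B5:   IN={c, f}   OUT={}

Merge at B1: OUT[B1] = IN[B2] = {a, b, c, f}

Answer: {a, b, c, f}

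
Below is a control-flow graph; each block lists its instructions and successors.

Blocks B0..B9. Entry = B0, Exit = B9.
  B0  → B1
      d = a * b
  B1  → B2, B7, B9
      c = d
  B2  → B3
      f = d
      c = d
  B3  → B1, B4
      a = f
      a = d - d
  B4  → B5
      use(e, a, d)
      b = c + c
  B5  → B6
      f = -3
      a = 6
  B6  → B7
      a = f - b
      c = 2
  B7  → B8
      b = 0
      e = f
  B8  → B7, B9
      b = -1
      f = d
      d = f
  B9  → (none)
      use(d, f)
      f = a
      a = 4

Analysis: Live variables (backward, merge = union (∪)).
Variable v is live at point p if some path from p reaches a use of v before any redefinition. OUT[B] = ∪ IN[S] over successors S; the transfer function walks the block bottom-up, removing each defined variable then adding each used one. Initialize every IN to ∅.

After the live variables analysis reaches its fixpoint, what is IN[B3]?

Converged values:
  B0: | IN={a, b, e, f} | OUT={a, d, e, f}
  B1: | IN={a, d, e, f} | OUT={a, d, e, f}
  B2: | IN={d, e} | OUT={c, d, e, f}
  B3: | IN={c, d, e, f} | OUT={a, c, d, e, f}
  B4: | IN={a, c, d, e} | OUT={b, d}
  B5: | IN={b, d} | OUT={b, d, f}
  B6: | IN={b, d, f} | OUT={a, d, f}
  B7: | IN={a, d, f} | OUT={a, d}
  B8: | IN={a, d} | OUT={a, d, f}
  B9: | IN={a, d, f} | OUT={}

Merge at B3: OUT[B3] = IN[B1] ⊔ IN[B4] = {a, c, d, e, f}
Applying B3's transfer function to that OUT value gives IN[B3] (row B3 above).

Answer: {c, d, e, f}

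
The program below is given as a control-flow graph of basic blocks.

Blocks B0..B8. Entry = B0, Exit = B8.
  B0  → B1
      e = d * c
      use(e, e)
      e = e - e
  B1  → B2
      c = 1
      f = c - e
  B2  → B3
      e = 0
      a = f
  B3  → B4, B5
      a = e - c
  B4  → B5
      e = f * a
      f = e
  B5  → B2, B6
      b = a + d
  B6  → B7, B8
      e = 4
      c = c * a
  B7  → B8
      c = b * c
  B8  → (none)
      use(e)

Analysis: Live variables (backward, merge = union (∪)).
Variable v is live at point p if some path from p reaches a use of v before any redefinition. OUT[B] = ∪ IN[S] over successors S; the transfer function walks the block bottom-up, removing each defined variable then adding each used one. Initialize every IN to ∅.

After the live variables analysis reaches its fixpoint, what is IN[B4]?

Fixpoint table:
  B0:   IN={c, d}   OUT={d, e}
  B1:   IN={d, e}   OUT={c, d, f}
  B2:   IN={c, d, f}   OUT={c, d, e, f}
  B3:   IN={c, d, e, f}   OUT={a, c, d, f}
  B4:   IN={a, c, d, f}   OUT={a, c, d, f}
  B5:   IN={a, c, d, f}   OUT={a, b, c, d, f}
  B6:   IN={a, b, c}   OUT={b, c, e}
  B7:   IN={b, c, e}   OUT={e}
  B8:   IN={e}   OUT={}

Merge at B4: OUT[B4] = IN[B5] = {a, c, d, f}
Applying B4's transfer function to that OUT value gives IN[B4] (row B4 above).

Answer: {a, c, d, f}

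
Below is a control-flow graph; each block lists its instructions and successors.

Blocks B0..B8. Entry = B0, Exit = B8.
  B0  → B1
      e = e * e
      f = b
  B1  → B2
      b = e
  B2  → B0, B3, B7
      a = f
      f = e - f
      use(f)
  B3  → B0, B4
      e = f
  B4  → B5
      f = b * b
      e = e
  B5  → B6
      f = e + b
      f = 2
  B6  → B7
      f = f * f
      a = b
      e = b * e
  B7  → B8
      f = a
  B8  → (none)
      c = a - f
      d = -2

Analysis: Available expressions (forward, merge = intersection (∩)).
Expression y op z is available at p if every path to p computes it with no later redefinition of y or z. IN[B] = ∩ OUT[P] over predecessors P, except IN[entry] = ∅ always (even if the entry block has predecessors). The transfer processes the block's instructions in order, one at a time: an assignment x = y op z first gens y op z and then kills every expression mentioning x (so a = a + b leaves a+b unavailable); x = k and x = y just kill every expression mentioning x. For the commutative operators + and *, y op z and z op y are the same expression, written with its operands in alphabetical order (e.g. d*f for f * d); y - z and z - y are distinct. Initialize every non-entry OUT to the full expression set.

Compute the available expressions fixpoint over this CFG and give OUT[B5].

Fixpoint table:
  B0: | IN={} | OUT={}
  B1: | IN={} | OUT={}
  B2: | IN={} | OUT={}
  B3: | IN={} | OUT={}
  B4: | IN={} | OUT={b*b}
  B5: | IN={b*b} | OUT={b*b, b+e}
  B6: | IN={b*b, b+e} | OUT={b*b}
  B7: | IN={} | OUT={}
  B8: | IN={} | OUT={a-f}

Merge at B5: IN[B5] = OUT[B4] = {b*b}
Applying B5's transfer function to that IN value gives OUT[B5] (row B5 above).

Answer: {b*b, b+e}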